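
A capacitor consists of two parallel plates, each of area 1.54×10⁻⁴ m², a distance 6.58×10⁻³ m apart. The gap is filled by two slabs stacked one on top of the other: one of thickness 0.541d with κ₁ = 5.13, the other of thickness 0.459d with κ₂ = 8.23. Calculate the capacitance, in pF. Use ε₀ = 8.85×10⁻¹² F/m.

Stacked slabs ⇒ two capacitors in series, each with the full plate area.
C₁ = κ₁ε₀A/d₁ = 5.13 × 8.85×10⁻¹² × 1.54×10⁻⁴ / 3.56×10⁻³ = 1.96×10⁻¹² F.
C₂ = κ₂ε₀A/d₂ = 8.23 × 8.85×10⁻¹² × 1.54×10⁻⁴ / 3.02×10⁻³ = 3.71×10⁻¹² F.
C = (1/C₁ + 1/C₂)⁻¹ = 1.28×10⁻¹² F.

1.28 pF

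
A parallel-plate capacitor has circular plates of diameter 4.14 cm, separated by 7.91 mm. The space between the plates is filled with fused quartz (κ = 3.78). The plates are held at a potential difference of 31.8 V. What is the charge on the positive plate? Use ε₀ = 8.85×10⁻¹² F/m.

181 pC

A = π(4.14/2 cm)² = 1.35×10⁻³ m².
C = κε₀A/d = 3.78 × 8.85×10⁻¹² × 1.35×10⁻³ / 7.91×10⁻³ = 5.69×10⁻¹² F.
Q = CV = 5.69×10⁻¹² × 31.8 = 1.81×10⁻¹⁰ C.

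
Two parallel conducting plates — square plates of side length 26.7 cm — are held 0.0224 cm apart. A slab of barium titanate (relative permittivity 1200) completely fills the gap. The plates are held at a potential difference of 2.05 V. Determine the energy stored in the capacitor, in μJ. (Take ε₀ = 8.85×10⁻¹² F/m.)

U ≈ 7.10 μJ

A = (26.7 cm)² = 7.13×10⁻² m².
C = κε₀A/d = 1200 × 8.85×10⁻¹² × 7.13×10⁻² / 2.24×10⁻⁴ = 3.38×10⁻⁶ F.
U = ½CV² = ½ × 3.38×10⁻⁶ × (2.05)² = 7.10×10⁻⁶ J.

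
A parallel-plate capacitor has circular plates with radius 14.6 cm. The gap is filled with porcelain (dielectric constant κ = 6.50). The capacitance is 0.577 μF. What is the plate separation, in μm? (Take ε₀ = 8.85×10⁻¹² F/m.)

A = π(14.6 cm)² = 6.70×10⁻² m².
d = κε₀A/C = 6.50 × 8.85×10⁻¹² × 6.70×10⁻² / 5.77×10⁻⁷ = 6.68×10⁻⁶ m.

d ≈ 6.68 μm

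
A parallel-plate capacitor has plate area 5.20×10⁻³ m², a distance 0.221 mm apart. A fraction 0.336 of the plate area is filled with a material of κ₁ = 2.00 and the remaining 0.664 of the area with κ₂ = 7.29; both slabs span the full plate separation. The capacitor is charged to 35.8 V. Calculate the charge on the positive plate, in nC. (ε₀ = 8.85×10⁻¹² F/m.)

41.1 nC

Side-by-side slabs ⇒ two capacitors in parallel, each spanning the full gap.
C₁ = κ₁ε₀A₁/d = 2.00 × 8.85×10⁻¹² × 1.75×10⁻³ / 2.21×10⁻⁴ = 1.40×10⁻¹⁰ F.
C₂ = κ₂ε₀A₂/d = 7.29 × 8.85×10⁻¹² × 3.45×10⁻³ / 2.21×10⁻⁴ = 1.01×10⁻⁹ F.
C = C₁ + C₂ = 1.15×10⁻⁹ F.
Q = CV = 1.15×10⁻⁹ × 35.8 = 4.11×10⁻⁸ C.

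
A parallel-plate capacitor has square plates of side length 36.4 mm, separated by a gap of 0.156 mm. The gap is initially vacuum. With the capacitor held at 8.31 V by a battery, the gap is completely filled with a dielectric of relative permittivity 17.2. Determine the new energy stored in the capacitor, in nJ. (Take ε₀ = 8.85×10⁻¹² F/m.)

A = (36.4 mm)² = 1.32×10⁻³ m².
Initially C₁ = ε₀A/d = 8.85×10⁻¹² × 1.32×10⁻³ / 1.56×10⁻⁴ = 7.52×10⁻¹¹ F.
U₁ = 2.60×10⁻⁹ J.
Battery connected ⇒ V is held fixed. C₂ = 17.2 C₁ and U = ½CV², so U₂/U₁ = C₂/C₁ = 17.2.
U₂ = 17.2 × 2.60×10⁻⁹ = 4.46×10⁻⁸ J.

U ≈ 44.6 nJ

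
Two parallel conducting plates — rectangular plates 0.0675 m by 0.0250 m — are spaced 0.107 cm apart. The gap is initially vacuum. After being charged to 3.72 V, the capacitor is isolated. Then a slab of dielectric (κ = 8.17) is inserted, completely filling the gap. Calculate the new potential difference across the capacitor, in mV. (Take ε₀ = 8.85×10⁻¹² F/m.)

V ≈ 455 mV

A = 0.0675 × 0.0250 m² = 1.69×10⁻³ m².
Initially C₁ = ε₀A/d = 8.85×10⁻¹² × 1.69×10⁻³ / 1.07×10⁻³ = 1.40×10⁻¹¹ F.
V₁ = 3.72 V.
Isolated ⇒ Q is held fixed. C₂ = 8.17 C₁ and V = Q/C, so V₂/V₁ = C₁/C₂ = 0.122.
V₂ = 0.122 × 3.72 = 0.455 V.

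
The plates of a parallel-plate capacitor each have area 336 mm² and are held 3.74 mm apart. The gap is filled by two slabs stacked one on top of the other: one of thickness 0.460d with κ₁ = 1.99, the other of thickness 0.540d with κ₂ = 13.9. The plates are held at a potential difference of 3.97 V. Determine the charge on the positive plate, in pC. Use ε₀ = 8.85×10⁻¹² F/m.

A = 336 mm² = 3.36×10⁻⁴ m².
Stacked slabs ⇒ two capacitors in series, each with the full plate area.
C₁ = κ₁ε₀A/d₁ = 1.99 × 8.85×10⁻¹² × 3.36×10⁻⁴ / 1.72×10⁻³ = 3.44×10⁻¹² F.
C₂ = κ₂ε₀A/d₂ = 13.9 × 8.85×10⁻¹² × 3.36×10⁻⁴ / 2.02×10⁻³ = 2.05×10⁻¹¹ F.
C = (1/C₁ + 1/C₂)⁻¹ = 2.94×10⁻¹² F.
Q = CV = 2.94×10⁻¹² × 3.97 = 1.17×10⁻¹¹ C.

11.7 pC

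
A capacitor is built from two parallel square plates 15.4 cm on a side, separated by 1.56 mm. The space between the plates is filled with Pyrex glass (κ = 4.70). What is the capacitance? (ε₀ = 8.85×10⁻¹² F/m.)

C ≈ 0.632 nF

A = (15.4 cm)² = 2.37×10⁻² m².
C = κε₀A/d = 4.70 × 8.85×10⁻¹² × 2.37×10⁻² / 1.56×10⁻³ = 6.32×10⁻¹⁰ F.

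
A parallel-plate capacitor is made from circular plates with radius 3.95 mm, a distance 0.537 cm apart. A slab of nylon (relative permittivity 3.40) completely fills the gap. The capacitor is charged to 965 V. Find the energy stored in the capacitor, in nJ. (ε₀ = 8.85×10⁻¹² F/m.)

A = π(3.95 mm)² = 4.90×10⁻⁵ m².
C = κε₀A/d = 3.40 × 8.85×10⁻¹² × 4.90×10⁻⁵ / 5.37×10⁻³ = 2.75×10⁻¹³ F.
U = ½CV² = ½ × 2.75×10⁻¹³ × (965)² = 1.28×10⁻⁷ J.

128 nJ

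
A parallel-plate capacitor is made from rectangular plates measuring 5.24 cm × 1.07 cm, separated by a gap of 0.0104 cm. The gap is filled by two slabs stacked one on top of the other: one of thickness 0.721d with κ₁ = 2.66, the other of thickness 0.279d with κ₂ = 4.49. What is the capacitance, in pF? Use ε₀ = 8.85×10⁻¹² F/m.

A = 5.24 × 1.07 cm² = 5.61×10⁻⁴ m².
Stacked slabs ⇒ two capacitors in series, each with the full plate area.
C₁ = κ₁ε₀A/d₁ = 2.66 × 8.85×10⁻¹² × 5.61×10⁻⁴ / 7.50×10⁻⁵ = 1.76×10⁻¹⁰ F.
C₂ = κ₂ε₀A/d₂ = 4.49 × 8.85×10⁻¹² × 5.61×10⁻⁴ / 2.90×10⁻⁵ = 7.68×10⁻¹⁰ F.
C = (1/C₁ + 1/C₂)⁻¹ = 1.43×10⁻¹⁰ F.

143 pF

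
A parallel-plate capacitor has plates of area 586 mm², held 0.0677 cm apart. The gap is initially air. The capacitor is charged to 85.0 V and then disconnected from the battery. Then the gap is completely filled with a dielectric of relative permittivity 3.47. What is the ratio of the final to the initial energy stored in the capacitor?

U₂/U₁ ≈ 0.288

Isolated ⇒ Q is held fixed.
C₂ = 3.47 C₁ and U = Q²/(2C), so U₂/U₁ = C₁/C₂ = 0.288.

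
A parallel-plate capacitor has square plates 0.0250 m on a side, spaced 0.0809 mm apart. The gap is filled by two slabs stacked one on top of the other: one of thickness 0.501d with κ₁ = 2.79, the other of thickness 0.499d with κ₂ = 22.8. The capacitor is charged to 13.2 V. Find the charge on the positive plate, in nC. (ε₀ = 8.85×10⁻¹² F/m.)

Q ≈ 4.48 nC

A = (0.0250 m)² = 6.25×10⁻⁴ m².
Stacked slabs ⇒ two capacitors in series, each with the full plate area.
C₁ = κ₁ε₀A/d₁ = 2.79 × 8.85×10⁻¹² × 6.25×10⁻⁴ / 4.05×10⁻⁵ = 3.81×10⁻¹⁰ F.
C₂ = κ₂ε₀A/d₂ = 22.8 × 8.85×10⁻¹² × 6.25×10⁻⁴ / 4.04×10⁻⁵ = 3.12×10⁻⁹ F.
C = (1/C₁ + 1/C₂)⁻¹ = 3.39×10⁻¹⁰ F.
Q = CV = 3.39×10⁻¹⁰ × 13.2 = 4.48×10⁻⁹ C.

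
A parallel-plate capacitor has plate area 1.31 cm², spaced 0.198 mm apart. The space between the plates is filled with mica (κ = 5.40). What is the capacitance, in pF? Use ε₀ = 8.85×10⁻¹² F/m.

A = 1.31 cm² = 1.31×10⁻⁴ m².
C = κε₀A/d = 5.40 × 8.85×10⁻¹² × 1.31×10⁻⁴ / 1.98×10⁻⁴ = 3.16×10⁻¹¹ F.

C ≈ 31.6 pF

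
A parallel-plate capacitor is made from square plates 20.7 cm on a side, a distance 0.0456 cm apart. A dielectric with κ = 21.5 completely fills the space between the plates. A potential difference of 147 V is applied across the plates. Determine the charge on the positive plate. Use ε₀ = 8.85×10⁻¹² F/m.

A = (20.7 cm)² = 4.28×10⁻² m².
C = κε₀A/d = 21.5 × 8.85×10⁻¹² × 4.28×10⁻² / 4.56×10⁻⁴ = 1.79×10⁻⁸ F.
Q = CV = 1.79×10⁻⁸ × 147 = 2.63×10⁻⁶ C.

Q ≈ 2.63 μC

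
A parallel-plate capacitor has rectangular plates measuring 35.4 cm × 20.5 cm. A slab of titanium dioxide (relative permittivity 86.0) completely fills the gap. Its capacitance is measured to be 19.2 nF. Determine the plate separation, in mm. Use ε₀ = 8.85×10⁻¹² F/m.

2.88 mm

A = 35.4 × 20.5 cm² = 7.26×10⁻² m².
d = κε₀A/C = 86.0 × 8.85×10⁻¹² × 7.26×10⁻² / 1.92×10⁻⁸ = 2.88×10⁻³ m.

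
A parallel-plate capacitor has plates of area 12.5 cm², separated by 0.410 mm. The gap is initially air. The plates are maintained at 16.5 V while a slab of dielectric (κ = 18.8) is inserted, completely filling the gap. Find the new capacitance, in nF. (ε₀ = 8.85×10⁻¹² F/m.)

A = 12.5 cm² = 1.25×10⁻³ m².
Initially C₁ = ε₀A/d = 8.85×10⁻¹² × 1.25×10⁻³ / 4.10×10⁻⁴ = 2.70×10⁻¹¹ F.
C = κε₀A/d scales with κ, so C₂/C₁ = κ = 18.8.
C₂ = 18.8 × 2.70×10⁻¹¹ = 5.07×10⁻¹⁰ F.

0.507 nF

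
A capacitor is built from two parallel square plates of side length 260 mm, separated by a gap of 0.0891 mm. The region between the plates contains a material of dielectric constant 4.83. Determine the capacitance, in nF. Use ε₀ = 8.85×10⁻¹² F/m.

A = (260 mm)² = 6.76×10⁻² m².
C = κε₀A/d = 4.83 × 8.85×10⁻¹² × 6.76×10⁻² / 8.91×10⁻⁵ = 3.24×10⁻⁸ F.

C ≈ 32.4 nF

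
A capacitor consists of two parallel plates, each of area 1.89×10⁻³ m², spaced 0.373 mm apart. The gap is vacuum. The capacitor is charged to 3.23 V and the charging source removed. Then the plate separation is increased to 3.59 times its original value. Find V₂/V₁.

Isolated ⇒ Q is held fixed.
C₂ = 0.279 C₁ and V = Q/C, so V₂/V₁ = C₁/C₂ = 3.59.

3.59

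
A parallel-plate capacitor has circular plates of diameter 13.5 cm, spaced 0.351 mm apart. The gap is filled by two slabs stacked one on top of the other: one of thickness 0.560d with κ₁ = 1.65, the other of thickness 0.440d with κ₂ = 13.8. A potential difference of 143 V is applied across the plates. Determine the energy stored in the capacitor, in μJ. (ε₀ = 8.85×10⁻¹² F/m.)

9.94 μJ

A = π(13.5/2 cm)² = 1.43×10⁻² m².
Stacked slabs ⇒ two capacitors in series, each with the full plate area.
C₁ = κ₁ε₀A/d₁ = 1.65 × 8.85×10⁻¹² × 1.43×10⁻² / 1.97×10⁻⁴ = 1.06×10⁻⁹ F.
C₂ = κ₂ε₀A/d₂ = 13.8 × 8.85×10⁻¹² × 1.43×10⁻² / 1.54×10⁻⁴ = 1.13×10⁻⁸ F.
C = (1/C₁ + 1/C₂)⁻¹ = 9.72×10⁻¹⁰ F.
U = ½CV² = ½ × 9.72×10⁻¹⁰ × (143)² = 9.94×10⁻⁶ J.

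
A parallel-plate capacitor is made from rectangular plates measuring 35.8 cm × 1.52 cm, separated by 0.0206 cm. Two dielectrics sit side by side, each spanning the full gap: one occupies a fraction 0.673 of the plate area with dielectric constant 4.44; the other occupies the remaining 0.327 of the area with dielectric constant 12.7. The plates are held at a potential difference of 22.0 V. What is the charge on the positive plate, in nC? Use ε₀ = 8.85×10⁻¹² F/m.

Q ≈ 36.7 nC

A = 35.8 × 1.52 cm² = 5.44×10⁻³ m².
Side-by-side slabs ⇒ two capacitors in parallel, each spanning the full gap.
C₁ = κ₁ε₀A₁/d = 4.44 × 8.85×10⁻¹² × 3.66×10⁻³ / 2.06×10⁻⁴ = 6.99×10⁻¹⁰ F.
C₂ = κ₂ε₀A₂/d = 12.7 × 8.85×10⁻¹² × 1.78×10⁻³ / 2.06×10⁻⁴ = 9.71×10⁻¹⁰ F.
C = C₁ + C₂ = 1.67×10⁻⁹ F.
Q = CV = 1.67×10⁻⁹ × 22.0 = 3.67×10⁻⁸ C.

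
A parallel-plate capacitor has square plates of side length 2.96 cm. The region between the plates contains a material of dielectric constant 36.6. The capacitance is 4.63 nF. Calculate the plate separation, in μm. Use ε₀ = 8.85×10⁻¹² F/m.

A = (2.96 cm)² = 8.76×10⁻⁴ m².
d = κε₀A/C = 36.6 × 8.85×10⁻¹² × 8.76×10⁻⁴ / 4.63×10⁻⁹ = 6.13×10⁻⁵ m.

d ≈ 61.3 μm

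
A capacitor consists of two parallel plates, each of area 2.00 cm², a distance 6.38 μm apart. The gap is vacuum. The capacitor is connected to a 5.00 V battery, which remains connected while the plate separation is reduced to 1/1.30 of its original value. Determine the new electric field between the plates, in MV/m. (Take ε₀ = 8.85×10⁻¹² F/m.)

E ≈ 1.02 MV/m

A = 2.00 cm² = 2.00×10⁻⁴ m².
Initially C₁ = ε₀A/d = 8.85×10⁻¹² × 2.00×10⁻⁴ / 6.38×10⁻⁶ = 2.77×10⁻¹⁰ F.
E₁ = 7.84×10⁵ V/m.
Battery connected ⇒ V is held fixed. E = V/d, so E₂/E₁ = d₁/d₂ = 1.30.
E₂ = 1.30 × 7.84×10⁵ = 1.02×10⁶ V/m.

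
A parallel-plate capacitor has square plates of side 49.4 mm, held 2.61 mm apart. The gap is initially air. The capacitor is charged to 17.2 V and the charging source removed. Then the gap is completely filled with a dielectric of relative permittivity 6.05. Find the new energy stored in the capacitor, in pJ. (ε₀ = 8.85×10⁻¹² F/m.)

A = (49.4 mm)² = 2.44×10⁻³ m².
Initially C₁ = ε₀A/d = 8.85×10⁻¹² × 2.44×10⁻³ / 2.61×10⁻³ = 8.27×10⁻¹² F.
U₁ = 1.22×10⁻⁹ J.
Isolated ⇒ Q is held fixed. C₂ = 6.05 C₁ and U = Q²/(2C), so U₂/U₁ = C₁/C₂ = 0.165.
U₂ = 0.165 × 1.22×10⁻⁹ = 2.02×10⁻¹⁰ J.

U ≈ 202 pJ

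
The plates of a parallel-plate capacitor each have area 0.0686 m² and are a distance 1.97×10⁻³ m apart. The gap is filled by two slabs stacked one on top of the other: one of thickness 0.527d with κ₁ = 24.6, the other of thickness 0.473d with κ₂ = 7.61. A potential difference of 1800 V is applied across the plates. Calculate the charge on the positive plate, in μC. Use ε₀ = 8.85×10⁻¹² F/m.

Stacked slabs ⇒ two capacitors in series, each with the full plate area.
C₁ = κ₁ε₀A/d₁ = 24.6 × 8.85×10⁻¹² × 6.86×10⁻² / 1.04×10⁻³ = 1.44×10⁻⁸ F.
C₂ = κ₂ε₀A/d₂ = 7.61 × 8.85×10⁻¹² × 6.86×10⁻² / 9.32×10⁻⁴ = 4.96×10⁻⁹ F.
C = (1/C₁ + 1/C₂)⁻¹ = 3.69×10⁻⁹ F.
Q = CV = 3.69×10⁻⁹ × 1800 = 6.64×10⁻⁶ C.

6.64 μC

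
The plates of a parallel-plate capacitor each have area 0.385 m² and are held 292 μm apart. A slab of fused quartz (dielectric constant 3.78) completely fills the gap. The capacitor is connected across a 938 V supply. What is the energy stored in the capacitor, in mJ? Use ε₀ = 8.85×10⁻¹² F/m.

C = κε₀A/d = 3.78 × 8.85×10⁻¹² × 0.385 / 2.92×10⁻⁴ = 4.41×10⁻⁸ F.
U = ½CV² = ½ × 4.41×10⁻⁸ × (938)² = 1.94×10⁻² J.

U ≈ 19.4 mJ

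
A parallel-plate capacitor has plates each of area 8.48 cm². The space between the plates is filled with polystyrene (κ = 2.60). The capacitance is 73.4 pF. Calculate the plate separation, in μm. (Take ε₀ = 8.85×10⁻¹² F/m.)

A = 8.48 cm² = 8.48×10⁻⁴ m².
d = κε₀A/C = 2.60 × 8.85×10⁻¹² × 8.48×10⁻⁴ / 7.34×10⁻¹¹ = 2.66×10⁻⁴ m.

d ≈ 266 μm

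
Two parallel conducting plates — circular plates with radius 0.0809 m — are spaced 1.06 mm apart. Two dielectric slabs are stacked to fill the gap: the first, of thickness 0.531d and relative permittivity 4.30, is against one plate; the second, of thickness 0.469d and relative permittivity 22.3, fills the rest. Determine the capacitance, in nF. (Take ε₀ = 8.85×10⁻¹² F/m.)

C ≈ 1.19 nF

A = π(0.0809 m)² = 2.06×10⁻² m².
Stacked slabs ⇒ two capacitors in series, each with the full plate area.
C₁ = κ₁ε₀A/d₁ = 4.30 × 8.85×10⁻¹² × 2.06×10⁻² / 5.63×10⁻⁴ = 1.39×10⁻⁹ F.
C₂ = κ₂ε₀A/d₂ = 22.3 × 8.85×10⁻¹² × 2.06×10⁻² / 4.97×10⁻⁴ = 8.16×10⁻⁹ F.
C = (1/C₁ + 1/C₂)⁻¹ = 1.19×10⁻⁹ F.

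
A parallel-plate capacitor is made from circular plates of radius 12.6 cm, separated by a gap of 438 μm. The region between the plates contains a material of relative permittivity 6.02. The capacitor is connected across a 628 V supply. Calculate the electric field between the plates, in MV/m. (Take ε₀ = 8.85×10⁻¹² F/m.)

E = V/d = 628 / 4.38×10⁻⁴ = 1.43×10⁶ V/m.

1.43 MV/m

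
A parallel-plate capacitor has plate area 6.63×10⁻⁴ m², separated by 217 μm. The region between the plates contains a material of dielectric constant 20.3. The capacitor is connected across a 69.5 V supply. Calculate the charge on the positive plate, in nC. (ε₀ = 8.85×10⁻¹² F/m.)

Q ≈ 38.1 nC

C = κε₀A/d = 20.3 × 8.85×10⁻¹² × 6.63×10⁻⁴ / 2.17×10⁻⁴ = 5.49×10⁻¹⁰ F.
Q = CV = 5.49×10⁻¹⁰ × 69.5 = 3.81×10⁻⁸ C.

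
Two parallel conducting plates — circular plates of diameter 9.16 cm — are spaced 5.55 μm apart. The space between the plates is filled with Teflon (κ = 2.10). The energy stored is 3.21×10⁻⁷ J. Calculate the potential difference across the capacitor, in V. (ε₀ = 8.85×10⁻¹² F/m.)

V ≈ 5.39 V

A = π(9.16/2 cm)² = 6.59×10⁻³ m².
C = κε₀A/d = 2.10 × 8.85×10⁻¹² × 6.59×10⁻³ / 5.55×10⁻⁶ = 2.21×10⁻⁸ F.
V = √(2U/C) = √(2 × 3.21×10⁻⁷ / 2.21×10⁻⁸) = 5.39 V.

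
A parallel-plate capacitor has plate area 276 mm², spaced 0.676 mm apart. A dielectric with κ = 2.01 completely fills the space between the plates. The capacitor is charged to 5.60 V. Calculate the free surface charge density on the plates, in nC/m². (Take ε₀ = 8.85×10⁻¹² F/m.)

A = 276 mm² = 2.76×10⁻⁴ m².
C = κε₀A/d = 2.01 × 8.85×10⁻¹² × 2.76×10⁻⁴ / 6.76×10⁻⁴ = 7.26×10⁻¹² F.
σ = Q/A = CV/A = 7.26×10⁻¹² × 5.60 / 2.76×10⁻⁴ = 1.47×10⁻⁷ C/m².

147 nC/m²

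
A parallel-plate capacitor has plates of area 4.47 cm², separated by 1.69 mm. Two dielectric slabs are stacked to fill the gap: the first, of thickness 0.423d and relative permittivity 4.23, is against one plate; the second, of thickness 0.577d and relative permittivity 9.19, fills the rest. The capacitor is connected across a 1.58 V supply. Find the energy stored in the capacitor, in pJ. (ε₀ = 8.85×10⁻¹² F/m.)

A = 4.47 cm² = 4.47×10⁻⁴ m².
Stacked slabs ⇒ two capacitors in series, each with the full plate area.
C₁ = κ₁ε₀A/d₁ = 4.23 × 8.85×10⁻¹² × 4.47×10⁻⁴ / 7.15×10⁻⁴ = 2.34×10⁻¹¹ F.
C₂ = κ₂ε₀A/d₂ = 9.19 × 8.85×10⁻¹² × 4.47×10⁻⁴ / 9.75×10⁻⁴ = 3.73×10⁻¹¹ F.
C = (1/C₁ + 1/C₂)⁻¹ = 1.44×10⁻¹¹ F.
U = ½CV² = ½ × 1.44×10⁻¹¹ × (1.58)² = 1.79×10⁻¹¹ J.

17.9 pJ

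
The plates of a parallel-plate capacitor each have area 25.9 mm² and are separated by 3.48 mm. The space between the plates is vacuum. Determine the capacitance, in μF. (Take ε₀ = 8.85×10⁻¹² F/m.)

A = 25.9 mm² = 2.59×10⁻⁵ m².
C = ε₀A/d = 8.85×10⁻¹² × 2.59×10⁻⁵ / 3.48×10⁻³ = 6.59×10⁻¹⁴ F.

C ≈ 6.59×10⁻⁸ μF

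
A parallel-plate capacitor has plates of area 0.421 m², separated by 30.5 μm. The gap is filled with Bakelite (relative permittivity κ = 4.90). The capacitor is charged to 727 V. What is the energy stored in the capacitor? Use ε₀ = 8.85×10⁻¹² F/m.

C = κε₀A/d = 4.90 × 8.85×10⁻¹² × 0.421 / 3.05×10⁻⁵ = 5.99×10⁻⁷ F.
U = ½CV² = ½ × 5.99×10⁻⁷ × (727)² = 0.158 J.

158 mJ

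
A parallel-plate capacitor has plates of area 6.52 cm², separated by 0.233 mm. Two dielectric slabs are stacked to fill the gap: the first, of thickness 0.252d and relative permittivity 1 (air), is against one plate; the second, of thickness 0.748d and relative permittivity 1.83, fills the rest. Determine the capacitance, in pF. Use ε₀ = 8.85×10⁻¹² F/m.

A = 6.52 cm² = 6.52×10⁻⁴ m².
Stacked slabs ⇒ two capacitors in series, each with the full plate area.
C₁ = κ₁ε₀A/d₁ = 1.00 × 8.85×10⁻¹² × 6.52×10⁻⁴ / 5.87×10⁻⁵ = 9.83×10⁻¹¹ F.
C₂ = κ₂ε₀A/d₂ = 1.83 × 8.85×10⁻¹² × 6.52×10⁻⁴ / 1.74×10⁻⁴ = 6.06×10⁻¹¹ F.
C = (1/C₁ + 1/C₂)⁻¹ = 3.75×10⁻¹¹ F.

37.5 pF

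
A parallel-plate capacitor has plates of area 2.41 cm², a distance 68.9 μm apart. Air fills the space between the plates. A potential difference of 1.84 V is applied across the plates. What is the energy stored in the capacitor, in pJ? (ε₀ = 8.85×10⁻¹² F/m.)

U ≈ 52.4 pJ

A = 2.41 cm² = 2.41×10⁻⁴ m².
C = ε₀A/d = 8.85×10⁻¹² × 2.41×10⁻⁴ / 6.89×10⁻⁵ = 3.10×10⁻¹¹ F.
U = ½CV² = ½ × 3.10×10⁻¹¹ × (1.84)² = 5.24×10⁻¹¹ J.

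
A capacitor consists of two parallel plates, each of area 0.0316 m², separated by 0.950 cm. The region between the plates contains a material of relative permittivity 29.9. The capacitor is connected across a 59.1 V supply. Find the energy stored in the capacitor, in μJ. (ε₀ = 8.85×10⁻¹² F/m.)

C = κε₀A/d = 29.9 × 8.85×10⁻¹² × 3.16×10⁻² / 9.50×10⁻³ = 8.80×10⁻¹⁰ F.
U = ½CV² = ½ × 8.80×10⁻¹⁰ × (59.1)² = 1.54×10⁻⁶ J.

1.54 μJ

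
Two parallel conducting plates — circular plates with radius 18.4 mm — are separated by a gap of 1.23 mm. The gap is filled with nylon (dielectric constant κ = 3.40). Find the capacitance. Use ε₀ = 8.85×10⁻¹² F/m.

26.0 pF

A = π(18.4 mm)² = 1.06×10⁻³ m².
C = κε₀A/d = 3.40 × 8.85×10⁻¹² × 1.06×10⁻³ / 1.23×10⁻³ = 2.60×10⁻¹¹ F.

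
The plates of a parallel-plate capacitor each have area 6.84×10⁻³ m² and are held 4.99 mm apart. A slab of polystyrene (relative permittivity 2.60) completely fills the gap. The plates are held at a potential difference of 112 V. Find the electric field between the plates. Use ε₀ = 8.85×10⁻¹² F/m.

E ≈ 22.4 kV/m

E = V/d = 112 / 4.99×10⁻³ = 2.24×10⁴ V/m.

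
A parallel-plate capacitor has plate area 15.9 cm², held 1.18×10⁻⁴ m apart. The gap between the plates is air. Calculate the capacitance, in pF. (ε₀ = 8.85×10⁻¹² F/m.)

A = 15.9 cm² = 1.59×10⁻³ m².
C = ε₀A/d = 8.85×10⁻¹² × 1.59×10⁻³ / 1.18×10⁻⁴ = 1.19×10⁻¹⁰ F.

119 pF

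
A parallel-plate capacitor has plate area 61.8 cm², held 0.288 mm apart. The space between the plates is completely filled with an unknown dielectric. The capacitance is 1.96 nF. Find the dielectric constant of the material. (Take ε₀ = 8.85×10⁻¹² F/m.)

A = 61.8 cm² = 6.18×10⁻³ m².
κ = Cd/(ε₀A) = 1.96×10⁻⁹ × 2.88×10⁻⁴ / (8.85×10⁻¹² × 6.18×10⁻³) = 10.3.

κ ≈ 10.3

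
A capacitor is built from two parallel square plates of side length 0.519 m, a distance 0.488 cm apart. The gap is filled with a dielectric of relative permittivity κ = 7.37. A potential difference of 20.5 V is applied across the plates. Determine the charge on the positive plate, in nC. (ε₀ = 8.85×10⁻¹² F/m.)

73.8 nC

A = (0.519 m)² = 0.269 m².
C = κε₀A/d = 7.37 × 8.85×10⁻¹² × 0.269 / 4.88×10⁻³ = 3.60×10⁻⁹ F.
Q = CV = 3.60×10⁻⁹ × 20.5 = 7.38×10⁻⁸ C.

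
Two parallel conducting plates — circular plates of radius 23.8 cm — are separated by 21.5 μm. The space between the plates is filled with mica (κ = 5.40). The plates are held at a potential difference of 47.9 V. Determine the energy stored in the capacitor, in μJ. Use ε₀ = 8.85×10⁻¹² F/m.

A = π(23.8 cm)² = 0.178 m².
C = κε₀A/d = 5.40 × 8.85×10⁻¹² × 0.178 / 2.15×10⁻⁵ = 3.96×10⁻⁷ F.
U = ½CV² = ½ × 3.96×10⁻⁷ × (47.9)² = 4.54×10⁻⁴ J.

454 μJ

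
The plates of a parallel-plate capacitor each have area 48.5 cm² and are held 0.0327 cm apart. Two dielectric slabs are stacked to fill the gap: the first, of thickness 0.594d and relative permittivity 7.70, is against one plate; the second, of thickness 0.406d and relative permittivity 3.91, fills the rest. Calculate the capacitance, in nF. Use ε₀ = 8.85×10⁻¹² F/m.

0.725 nF

A = 48.5 cm² = 4.85×10⁻³ m².
Stacked slabs ⇒ two capacitors in series, each with the full plate area.
C₁ = κ₁ε₀A/d₁ = 7.70 × 8.85×10⁻¹² × 4.85×10⁻³ / 1.94×10⁻⁴ = 1.70×10⁻⁹ F.
C₂ = κ₂ε₀A/d₂ = 3.91 × 8.85×10⁻¹² × 4.85×10⁻³ / 1.33×10⁻⁴ = 1.26×10⁻⁹ F.
C = (1/C₁ + 1/C₂)⁻¹ = 7.25×10⁻¹⁰ F.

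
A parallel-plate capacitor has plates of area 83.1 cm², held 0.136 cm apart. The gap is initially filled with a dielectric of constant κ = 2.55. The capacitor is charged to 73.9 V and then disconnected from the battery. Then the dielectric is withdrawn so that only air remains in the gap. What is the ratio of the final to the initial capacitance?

C₂/C₁ ≈ 0.392

C = κε₀A/d scales with κ, so C₂/C₁ = 1/κ = 1/2.55 = 0.392.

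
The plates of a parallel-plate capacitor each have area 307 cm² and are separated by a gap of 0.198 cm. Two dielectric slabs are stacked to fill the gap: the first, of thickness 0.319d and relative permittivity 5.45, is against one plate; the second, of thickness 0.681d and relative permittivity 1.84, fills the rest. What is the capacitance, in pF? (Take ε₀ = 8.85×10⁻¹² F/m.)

320 pF

A = 307 cm² = 3.07×10⁻² m².
Stacked slabs ⇒ two capacitors in series, each with the full plate area.
C₁ = κ₁ε₀A/d₁ = 5.45 × 8.85×10⁻¹² × 3.07×10⁻² / 6.32×10⁻⁴ = 2.34×10⁻⁹ F.
C₂ = κ₂ε₀A/d₂ = 1.84 × 8.85×10⁻¹² × 3.07×10⁻² / 1.35×10⁻³ = 3.71×10⁻¹⁰ F.
C = (1/C₁ + 1/C₂)⁻¹ = 3.20×10⁻¹⁰ F.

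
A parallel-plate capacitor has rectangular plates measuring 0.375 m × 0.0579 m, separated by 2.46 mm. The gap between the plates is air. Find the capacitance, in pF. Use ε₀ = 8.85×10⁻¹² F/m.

78.1 pF

A = 0.375 × 0.0579 m² = 2.17×10⁻² m².
C = ε₀A/d = 8.85×10⁻¹² × 2.17×10⁻² / 2.46×10⁻³ = 7.81×10⁻¹¹ F.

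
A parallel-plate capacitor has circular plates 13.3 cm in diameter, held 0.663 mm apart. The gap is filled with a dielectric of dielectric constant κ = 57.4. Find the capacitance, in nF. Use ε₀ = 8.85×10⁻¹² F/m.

A = π(13.3/2 cm)² = 1.39×10⁻² m².
C = κε₀A/d = 57.4 × 8.85×10⁻¹² × 1.39×10⁻² / 6.63×10⁻⁴ = 1.06×10⁻⁸ F.

C ≈ 10.6 nF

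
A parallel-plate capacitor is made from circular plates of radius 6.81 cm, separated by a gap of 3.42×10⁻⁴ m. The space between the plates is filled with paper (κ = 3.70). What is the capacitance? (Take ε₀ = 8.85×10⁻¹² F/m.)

A = π(6.81 cm)² = 1.46×10⁻² m².
C = κε₀A/d = 3.70 × 8.85×10⁻¹² × 1.46×10⁻² / 3.42×10⁻⁴ = 1.39×10⁻⁹ F.

C ≈ 1.39 nF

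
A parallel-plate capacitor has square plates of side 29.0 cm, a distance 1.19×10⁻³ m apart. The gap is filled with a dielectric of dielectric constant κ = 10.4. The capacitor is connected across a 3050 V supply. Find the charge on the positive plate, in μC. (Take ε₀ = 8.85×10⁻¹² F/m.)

A = (29.0 cm)² = 8.41×10⁻² m².
C = κε₀A/d = 10.4 × 8.85×10⁻¹² × 8.41×10⁻² / 1.19×10⁻³ = 6.50×10⁻⁹ F.
Q = CV = 6.50×10⁻⁹ × 3050 = 1.98×10⁻⁵ C.

Q ≈ 19.8 μC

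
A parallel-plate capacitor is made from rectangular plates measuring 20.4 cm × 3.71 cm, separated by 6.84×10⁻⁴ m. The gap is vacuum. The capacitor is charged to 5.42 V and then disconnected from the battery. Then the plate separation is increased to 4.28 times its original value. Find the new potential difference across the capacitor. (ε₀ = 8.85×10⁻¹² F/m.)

23.2 V

A = 20.4 × 3.71 cm² = 7.57×10⁻³ m².
Initially C₁ = ε₀A/d = 8.85×10⁻¹² × 7.57×10⁻³ / 6.84×10⁻⁴ = 9.79×10⁻¹¹ F.
V₁ = 5.42 V.
Isolated ⇒ Q is held fixed. C₂ = 0.234 C₁ and V = Q/C, so V₂/V₁ = C₁/C₂ = 4.28.
V₂ = 4.28 × 5.42 = 23.2 V.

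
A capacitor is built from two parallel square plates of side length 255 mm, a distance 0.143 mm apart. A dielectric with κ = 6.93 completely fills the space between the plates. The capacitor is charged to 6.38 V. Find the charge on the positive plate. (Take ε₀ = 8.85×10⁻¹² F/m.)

A = (255 mm)² = 6.50×10⁻² m².
C = κε₀A/d = 6.93 × 8.85×10⁻¹² × 6.50×10⁻² / 1.43×10⁻⁴ = 2.79×10⁻⁸ F.
Q = CV = 2.79×10⁻⁸ × 6.38 = 1.78×10⁻⁷ C.

Q ≈ 178 nC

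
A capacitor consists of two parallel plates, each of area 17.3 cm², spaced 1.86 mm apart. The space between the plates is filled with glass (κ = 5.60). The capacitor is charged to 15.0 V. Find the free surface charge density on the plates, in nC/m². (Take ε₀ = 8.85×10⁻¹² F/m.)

A = 17.3 cm² = 1.73×10⁻³ m².
C = κε₀A/d = 5.60 × 8.85×10⁻¹² × 1.73×10⁻³ / 1.86×10⁻³ = 4.61×10⁻¹¹ F.
σ = Q/A = CV/A = 4.61×10⁻¹¹ × 15.0 / 1.73×10⁻³ = 4.00×10⁻⁷ C/m².

σ ≈ 400 nC/m²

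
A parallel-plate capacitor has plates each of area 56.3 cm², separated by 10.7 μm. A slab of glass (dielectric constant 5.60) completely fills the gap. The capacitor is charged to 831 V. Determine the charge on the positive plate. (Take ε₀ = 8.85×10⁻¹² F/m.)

A = 56.3 cm² = 5.63×10⁻³ m².
C = κε₀A/d = 5.60 × 8.85×10⁻¹² × 5.63×10⁻³ / 1.07×10⁻⁵ = 2.61×10⁻⁸ F.
Q = CV = 2.61×10⁻⁸ × 831 = 2.17×10⁻⁵ C.

21.7 μC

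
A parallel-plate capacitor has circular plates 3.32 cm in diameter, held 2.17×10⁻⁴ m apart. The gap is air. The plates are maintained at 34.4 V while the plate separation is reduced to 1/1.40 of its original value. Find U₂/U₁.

Battery connected ⇒ V is held fixed.
C₂ = 1.40 C₁ and U = ½CV², so U₂/U₁ = C₂/C₁ = 1.40.

U₂/U₁ ≈ 1.40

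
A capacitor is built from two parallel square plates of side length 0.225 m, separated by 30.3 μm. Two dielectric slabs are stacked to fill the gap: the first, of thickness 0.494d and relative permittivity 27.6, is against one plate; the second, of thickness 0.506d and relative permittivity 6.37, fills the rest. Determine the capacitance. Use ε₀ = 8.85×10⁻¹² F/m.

152 nF

A = (0.225 m)² = 5.06×10⁻² m².
Stacked slabs ⇒ two capacitors in series, each with the full plate area.
C₁ = κ₁ε₀A/d₁ = 27.6 × 8.85×10⁻¹² × 5.06×10⁻² / 1.50×10⁻⁵ = 8.26×10⁻⁷ F.
C₂ = κ₂ε₀A/d₂ = 6.37 × 8.85×10⁻¹² × 5.06×10⁻² / 1.53×10⁻⁵ = 1.86×10⁻⁷ F.
C = (1/C₁ + 1/C₂)⁻¹ = 1.52×10⁻⁷ F.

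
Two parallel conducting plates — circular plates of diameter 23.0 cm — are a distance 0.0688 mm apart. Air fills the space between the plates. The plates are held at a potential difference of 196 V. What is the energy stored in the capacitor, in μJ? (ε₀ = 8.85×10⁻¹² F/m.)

103 μJ

A = π(23.0/2 cm)² = 4.15×10⁻² m².
C = ε₀A/d = 8.85×10⁻¹² × 4.15×10⁻² / 6.88×10⁻⁵ = 5.34×10⁻⁹ F.
U = ½CV² = ½ × 5.34×10⁻⁹ × (196)² = 1.03×10⁻⁴ J.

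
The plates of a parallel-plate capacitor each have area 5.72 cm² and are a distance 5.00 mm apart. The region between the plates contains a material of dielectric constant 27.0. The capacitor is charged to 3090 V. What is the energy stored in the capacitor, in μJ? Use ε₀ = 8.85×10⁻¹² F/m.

U ≈ 131 μJ

A = 5.72 cm² = 5.72×10⁻⁴ m².
C = κε₀A/d = 27.0 × 8.85×10⁻¹² × 5.72×10⁻⁴ / 5.00×10⁻³ = 2.73×10⁻¹¹ F.
U = ½CV² = ½ × 2.73×10⁻¹¹ × (3090)² = 1.31×10⁻⁴ J.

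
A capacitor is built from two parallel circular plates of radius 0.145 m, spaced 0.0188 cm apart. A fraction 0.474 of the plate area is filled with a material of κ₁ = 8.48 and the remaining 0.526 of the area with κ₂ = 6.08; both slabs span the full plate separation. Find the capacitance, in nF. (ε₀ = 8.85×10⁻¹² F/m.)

A = π(0.145 m)² = 6.61×10⁻² m².
Side-by-side slabs ⇒ two capacitors in parallel, each spanning the full gap.
C₁ = κ₁ε₀A₁/d = 8.48 × 8.85×10⁻¹² × 3.13×10⁻² / 1.88×10⁻⁴ = 1.25×10⁻⁸ F.
C₂ = κ₂ε₀A₂/d = 6.08 × 8.85×10⁻¹² × 3.47×10⁻² / 1.88×10⁻⁴ = 9.94×10⁻⁹ F.
C = C₁ + C₂ = 2.24×10⁻⁸ F.

C ≈ 22.4 nF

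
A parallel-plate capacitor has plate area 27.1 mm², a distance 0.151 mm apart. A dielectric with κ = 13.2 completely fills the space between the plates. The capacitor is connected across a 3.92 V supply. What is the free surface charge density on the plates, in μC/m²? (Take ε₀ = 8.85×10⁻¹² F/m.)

A = 27.1 mm² = 2.71×10⁻⁵ m².
C = κε₀A/d = 13.2 × 8.85×10⁻¹² × 2.71×10⁻⁵ / 1.51×10⁻⁴ = 2.10×10⁻¹¹ F.
σ = Q/A = CV/A = 2.10×10⁻¹¹ × 3.92 / 2.71×10⁻⁵ = 3.03×10⁻⁶ C/m².

σ ≈ 3.03 μC/m²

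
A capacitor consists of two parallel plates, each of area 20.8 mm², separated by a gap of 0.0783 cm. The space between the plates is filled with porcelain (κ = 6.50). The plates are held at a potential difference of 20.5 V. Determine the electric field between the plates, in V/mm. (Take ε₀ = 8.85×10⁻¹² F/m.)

E = V/d = 20.5 / 7.83×10⁻⁴ = 2.62×10⁴ V/m.

26.2 V/mm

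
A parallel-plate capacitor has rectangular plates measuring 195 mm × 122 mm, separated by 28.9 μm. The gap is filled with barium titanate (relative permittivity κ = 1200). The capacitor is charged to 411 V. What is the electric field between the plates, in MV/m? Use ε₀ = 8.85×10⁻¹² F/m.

14.2 MV/m

E = V/d = 411 / 2.89×10⁻⁵ = 1.42×10⁷ V/m.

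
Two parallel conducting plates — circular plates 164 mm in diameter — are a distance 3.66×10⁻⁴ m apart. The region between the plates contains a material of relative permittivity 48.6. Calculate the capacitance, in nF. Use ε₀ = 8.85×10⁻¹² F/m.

C ≈ 24.8 nF

A = π(164/2 mm)² = 2.11×10⁻² m².
C = κε₀A/d = 48.6 × 8.85×10⁻¹² × 2.11×10⁻² / 3.66×10⁻⁴ = 2.48×10⁻⁸ F.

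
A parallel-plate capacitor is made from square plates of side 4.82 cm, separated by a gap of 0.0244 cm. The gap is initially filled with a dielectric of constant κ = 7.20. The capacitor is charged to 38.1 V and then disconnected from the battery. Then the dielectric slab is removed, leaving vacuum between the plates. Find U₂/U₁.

Isolated ⇒ Q is held fixed.
C₂ = 0.139 C₁ and U = Q²/(2C), so U₂/U₁ = C₁/C₂ = 7.20.

U₂/U₁ ≈ 7.20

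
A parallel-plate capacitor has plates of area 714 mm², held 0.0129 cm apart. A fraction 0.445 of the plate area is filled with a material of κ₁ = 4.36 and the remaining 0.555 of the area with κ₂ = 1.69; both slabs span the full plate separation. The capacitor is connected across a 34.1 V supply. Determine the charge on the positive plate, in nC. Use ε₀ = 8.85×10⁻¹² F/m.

A = 714 mm² = 7.14×10⁻⁴ m².
Side-by-side slabs ⇒ two capacitors in parallel, each spanning the full gap.
C₁ = κ₁ε₀A₁/d = 4.36 × 8.85×10⁻¹² × 3.18×10⁻⁴ / 1.29×10⁻⁴ = 9.50×10⁻¹¹ F.
C₂ = κ₂ε₀A₂/d = 1.69 × 8.85×10⁻¹² × 3.96×10⁻⁴ / 1.29×10⁻⁴ = 4.59×10⁻¹¹ F.
C = C₁ + C₂ = 1.41×10⁻¹⁰ F.
Q = CV = 1.41×10⁻¹⁰ × 34.1 = 4.81×10⁻⁹ C.

Q ≈ 4.81 nC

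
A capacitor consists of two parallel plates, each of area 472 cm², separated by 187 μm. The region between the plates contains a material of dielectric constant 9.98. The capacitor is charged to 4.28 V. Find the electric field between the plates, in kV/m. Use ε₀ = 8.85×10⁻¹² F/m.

22.9 kV/m

E = V/d = 4.28 / 1.87×10⁻⁴ = 2.29×10⁴ V/m.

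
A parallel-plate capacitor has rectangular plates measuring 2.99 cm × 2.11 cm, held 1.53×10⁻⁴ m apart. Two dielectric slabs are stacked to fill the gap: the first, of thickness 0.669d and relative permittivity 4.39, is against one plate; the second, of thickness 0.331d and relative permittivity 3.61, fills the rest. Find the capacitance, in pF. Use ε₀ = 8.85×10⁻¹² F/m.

A = 2.99 × 2.11 cm² = 6.31×10⁻⁴ m².
Stacked slabs ⇒ two capacitors in series, each with the full plate area.
C₁ = κ₁ε₀A/d₁ = 4.39 × 8.85×10⁻¹² × 6.31×10⁻⁴ / 1.02×10⁻⁴ = 2.39×10⁻¹⁰ F.
C₂ = κ₂ε₀A/d₂ = 3.61 × 8.85×10⁻¹² × 6.31×10⁻⁴ / 5.06×10⁻⁵ = 3.98×10⁻¹⁰ F.
C = (1/C₁ + 1/C₂)⁻¹ = 1.50×10⁻¹⁰ F.

C ≈ 150 pF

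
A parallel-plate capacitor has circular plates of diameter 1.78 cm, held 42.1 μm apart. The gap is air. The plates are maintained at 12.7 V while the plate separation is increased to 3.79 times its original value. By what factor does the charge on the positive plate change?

Battery connected ⇒ V is held fixed.
C₂ = 0.264 C₁ and Q = CV, so Q₂/Q₁ = C₂/C₁ = 0.264.

Q₂/Q₁ ≈ 0.264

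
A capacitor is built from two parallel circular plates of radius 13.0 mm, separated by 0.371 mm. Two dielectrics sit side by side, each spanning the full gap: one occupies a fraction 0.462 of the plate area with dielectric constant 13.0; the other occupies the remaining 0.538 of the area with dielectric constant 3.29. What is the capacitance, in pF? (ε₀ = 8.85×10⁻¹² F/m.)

A = π(13.0 mm)² = 5.31×10⁻⁴ m².
Side-by-side slabs ⇒ two capacitors in parallel, each spanning the full gap.
C₁ = κ₁ε₀A₁/d = 13.0 × 8.85×10⁻¹² × 2.45×10⁻⁴ / 3.71×10⁻⁴ = 7.61×10⁻¹¹ F.
C₂ = κ₂ε₀A₂/d = 3.29 × 8.85×10⁻¹² × 2.86×10⁻⁴ / 3.71×10⁻⁴ = 2.24×10⁻¹¹ F.
C = C₁ + C₂ = 9.85×10⁻¹¹ F.

C ≈ 98.5 pF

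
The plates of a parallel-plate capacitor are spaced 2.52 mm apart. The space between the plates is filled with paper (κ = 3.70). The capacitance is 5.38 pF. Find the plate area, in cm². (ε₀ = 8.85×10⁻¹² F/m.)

A ≈ 4.14 cm²

A = Cd/(κε₀) = 5.38×10⁻¹² × 2.52×10⁻³ / (3.70 × 8.85×10⁻¹²) = 4.14×10⁻⁴ m².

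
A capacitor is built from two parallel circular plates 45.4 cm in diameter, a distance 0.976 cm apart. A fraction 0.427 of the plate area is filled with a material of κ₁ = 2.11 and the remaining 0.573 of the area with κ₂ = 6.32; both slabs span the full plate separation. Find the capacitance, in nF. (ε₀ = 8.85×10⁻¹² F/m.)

0.664 nF

A = π(45.4/2 cm)² = 0.162 m².
Side-by-side slabs ⇒ two capacitors in parallel, each spanning the full gap.
C₁ = κ₁ε₀A₁/d = 2.11 × 8.85×10⁻¹² × 6.91×10⁻² / 9.76×10⁻³ = 1.32×10⁻¹⁰ F.
C₂ = κ₂ε₀A₂/d = 6.32 × 8.85×10⁻¹² × 9.28×10⁻² / 9.76×10⁻³ = 5.32×10⁻¹⁰ F.
C = C₁ + C₂ = 6.64×10⁻¹⁰ F.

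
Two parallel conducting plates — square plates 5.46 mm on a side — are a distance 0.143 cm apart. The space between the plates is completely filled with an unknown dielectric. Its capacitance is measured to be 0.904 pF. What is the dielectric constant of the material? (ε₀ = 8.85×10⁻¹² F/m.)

A = (5.46 mm)² = 2.98×10⁻⁵ m².
κ = Cd/(ε₀A) = 9.04×10⁻¹³ × 1.43×10⁻³ / (8.85×10⁻¹² × 2.98×10⁻⁵) = 4.90.

κ ≈ 4.90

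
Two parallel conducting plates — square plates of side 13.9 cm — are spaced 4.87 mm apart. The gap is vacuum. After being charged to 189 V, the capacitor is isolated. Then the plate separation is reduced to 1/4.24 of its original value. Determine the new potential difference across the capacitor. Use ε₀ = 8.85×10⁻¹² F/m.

V ≈ 44.6 V

A = (13.9 cm)² = 1.93×10⁻² m².
Initially C₁ = ε₀A/d = 8.85×10⁻¹² × 1.93×10⁻² / 4.87×10⁻³ = 3.51×10⁻¹¹ F.
V₁ = 1.89×10² V.
Isolated ⇒ Q is held fixed. C₂ = 4.24 C₁ and V = Q/C, so V₂/V₁ = C₁/C₂ = 0.236.
V₂ = 0.236 × 1.89×10² = 44.6 V.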